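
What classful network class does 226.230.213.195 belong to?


First octet: 226
Binary: 11100010
1110xxxx -> Class D (224-239)
Class D (multicast), default mask N/A


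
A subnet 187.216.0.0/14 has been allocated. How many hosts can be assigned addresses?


Host bits = 32 - 14 = 18
Total addresses = 2^18 = 262144
Usable = total - 2 (network and broadcast)
Usable hosts: 262142


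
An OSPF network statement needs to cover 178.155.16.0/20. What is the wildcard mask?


Subnet mask: 255.255.240.0
Wildcard = 255.255.255.255 - subnet mask
255 - 255 = 0
255 - 255 = 0
255 - 240 = 15
255 - 0 = 255
Wildcard: 0.0.15.255


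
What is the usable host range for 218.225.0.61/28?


Network: 218.225.0.48
Broadcast: 218.225.0.63
First usable = network + 1
Last usable = broadcast - 1
Range: 218.225.0.49 to 218.225.0.62


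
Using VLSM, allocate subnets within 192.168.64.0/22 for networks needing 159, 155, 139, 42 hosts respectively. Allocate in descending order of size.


159 hosts -> /24 (254 usable): 192.168.64.0/24
155 hosts -> /24 (254 usable): 192.168.65.0/24
139 hosts -> /24 (254 usable): 192.168.66.0/24
42 hosts -> /26 (62 usable): 192.168.67.0/26
Allocation: 192.168.64.0/24 (159 hosts, 254 usable); 192.168.65.0/24 (155 hosts, 254 usable); 192.168.66.0/24 (139 hosts, 254 usable); 192.168.67.0/26 (42 hosts, 62 usable)


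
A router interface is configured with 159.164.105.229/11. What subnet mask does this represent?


/11 means 11 network bits, 21 host bits
Binary: 11111111111000000000000000000000
Mask: 255.224.0.0


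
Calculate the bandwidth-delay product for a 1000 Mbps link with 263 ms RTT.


BDP = bandwidth * RTT
= 1000 Mbps * 263 ms
= 1000 * 1e6 * 263 / 1000 bits
= 263000000 bits
= 32875000 bytes
= 32104.4922 KB
BDP = 263000000 bits (32875000 bytes)


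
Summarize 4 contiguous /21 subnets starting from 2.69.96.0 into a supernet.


Original prefix: /21
Number of subnets: 4 = 2^2
New prefix = 21 - 2 = 19
Supernet: 2.69.96.0/19


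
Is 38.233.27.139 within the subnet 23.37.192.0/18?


Subnet network: 23.37.192.0
Test IP AND mask: 38.233.0.0
No, 38.233.27.139 is not in 23.37.192.0/18


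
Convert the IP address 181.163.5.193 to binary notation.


181 = 10110101
163 = 10100011
5 = 00000101
193 = 11000001
Binary: 10110101.10100011.00000101.11000001


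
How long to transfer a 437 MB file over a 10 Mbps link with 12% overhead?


Effective throughput = 10 * (1 - 12/100) = 8.8 Mbps
File size in Mb = 437 * 8 = 3496 Mb
Time = 3496 / 8.8
Time = 397.2727 seconds


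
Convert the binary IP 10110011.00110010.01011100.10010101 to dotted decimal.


10110011 = 179
00110010 = 50
01011100 = 92
10010101 = 149
IP: 179.50.92.149


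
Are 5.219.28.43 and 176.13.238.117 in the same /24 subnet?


Mask: 255.255.255.0
5.219.28.43 AND mask = 5.219.28.0
176.13.238.117 AND mask = 176.13.238.0
No, different subnets (5.219.28.0 vs 176.13.238.0)


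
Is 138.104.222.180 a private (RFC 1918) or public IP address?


RFC 1918 private ranges:
  10.0.0.0/8 (10.0.0.0 - 10.255.255.255)
  172.16.0.0/12 (172.16.0.0 - 172.31.255.255)
  192.168.0.0/16 (192.168.0.0 - 192.168.255.255)
Public (not in any RFC 1918 range)


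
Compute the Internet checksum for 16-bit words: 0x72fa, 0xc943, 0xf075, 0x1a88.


Sum all words (with carry folding):
+ 0x72fa = 0x72fa
+ 0xc943 = 0x3c3e
+ 0xf075 = 0x2cb4
+ 0x1a88 = 0x473c
One's complement: ~0x473c
Checksum = 0xb8c3


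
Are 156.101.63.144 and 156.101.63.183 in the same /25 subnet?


Mask: 255.255.255.128
156.101.63.144 AND mask = 156.101.63.128
156.101.63.183 AND mask = 156.101.63.128
Yes, same subnet (156.101.63.128)


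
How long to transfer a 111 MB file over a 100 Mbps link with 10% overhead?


Effective throughput = 100 * (1 - 10/100) = 90 Mbps
File size in Mb = 111 * 8 = 888 Mb
Time = 888 / 90
Time = 9.8667 seconds


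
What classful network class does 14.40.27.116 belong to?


First octet: 14
Binary: 00001110
0xxxxxxx -> Class A (1-126)
Class A, default mask 255.0.0.0 (/8)


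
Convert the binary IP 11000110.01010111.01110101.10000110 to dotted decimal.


11000110 = 198
01010111 = 87
01110101 = 117
10000110 = 134
IP: 198.87.117.134


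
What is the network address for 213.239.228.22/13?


IP:   11010101.11101111.11100100.00010110
Mask: 11111111.11111000.00000000.00000000
AND operation:
Net:  11010101.11101000.00000000.00000000
Network: 213.232.0.0/13


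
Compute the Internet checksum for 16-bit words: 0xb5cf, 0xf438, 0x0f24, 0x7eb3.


Sum all words (with carry folding):
+ 0xb5cf = 0xb5cf
+ 0xf438 = 0xaa08
+ 0x0f24 = 0xb92c
+ 0x7eb3 = 0x37e0
One's complement: ~0x37e0
Checksum = 0xc81f


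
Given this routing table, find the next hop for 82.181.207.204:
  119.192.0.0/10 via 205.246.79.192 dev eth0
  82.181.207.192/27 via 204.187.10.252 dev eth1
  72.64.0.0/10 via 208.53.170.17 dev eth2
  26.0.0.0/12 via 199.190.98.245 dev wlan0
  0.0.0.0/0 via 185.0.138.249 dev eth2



Longest prefix match for 82.181.207.204:
  /10 119.192.0.0: no
  /27 82.181.207.192: MATCH
  /10 72.64.0.0: no
  /12 26.0.0.0: no
  /0 0.0.0.0: MATCH
Selected: next-hop 204.187.10.252 via eth1 (matched /27)


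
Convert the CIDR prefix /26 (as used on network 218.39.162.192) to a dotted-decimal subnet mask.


/26 means 26 network bits, 6 host bits
Binary: 11111111111111111111111111000000
Mask: 255.255.255.192


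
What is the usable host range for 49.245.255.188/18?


Network: 49.245.192.0
Broadcast: 49.245.255.255
First usable = network + 1
Last usable = broadcast - 1
Range: 49.245.192.1 to 49.245.255.254


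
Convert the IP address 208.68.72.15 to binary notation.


208 = 11010000
68 = 01000100
72 = 01001000
15 = 00001111
Binary: 11010000.01000100.01001000.00001111


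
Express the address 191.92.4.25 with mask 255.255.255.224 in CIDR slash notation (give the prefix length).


Binary: 11111111.11111111.11111111.11100000
Count leading 1s
Prefix: /27


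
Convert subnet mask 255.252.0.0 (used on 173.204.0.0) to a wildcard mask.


Subnet mask: 255.252.0.0
Wildcard = 255.255.255.255 - subnet mask
255 - 255 = 0
255 - 252 = 3
255 - 0 = 255
255 - 0 = 255
Wildcard: 0.3.255.255


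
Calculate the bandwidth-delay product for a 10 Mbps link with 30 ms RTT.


BDP = bandwidth * RTT
= 10 Mbps * 30 ms
= 10 * 1e6 * 30 / 1000 bits
= 300000 bits
= 37500 bytes
= 36.6211 KB
BDP = 300000 bits (37500 bytes)


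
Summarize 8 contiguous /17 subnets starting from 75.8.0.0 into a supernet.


Original prefix: /17
Number of subnets: 8 = 2^3
New prefix = 17 - 3 = 14
Supernet: 75.8.0.0/14


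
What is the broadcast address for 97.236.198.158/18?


Network: 97.236.192.0/18
Host bits = 14
Set all host bits to 1:
Broadcast: 97.236.255.255


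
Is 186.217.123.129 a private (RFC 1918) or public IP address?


RFC 1918 private ranges:
  10.0.0.0/8 (10.0.0.0 - 10.255.255.255)
  172.16.0.0/12 (172.16.0.0 - 172.31.255.255)
  192.168.0.0/16 (192.168.0.0 - 192.168.255.255)
Public (not in any RFC 1918 range)


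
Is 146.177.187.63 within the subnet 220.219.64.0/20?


Subnet network: 220.219.64.0
Test IP AND mask: 146.177.176.0
No, 146.177.187.63 is not in 220.219.64.0/20


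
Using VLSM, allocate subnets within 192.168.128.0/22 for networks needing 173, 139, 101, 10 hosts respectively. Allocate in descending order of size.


173 hosts -> /24 (254 usable): 192.168.128.0/24
139 hosts -> /24 (254 usable): 192.168.129.0/24
101 hosts -> /25 (126 usable): 192.168.130.0/25
10 hosts -> /28 (14 usable): 192.168.130.128/28
Allocation: 192.168.128.0/24 (173 hosts, 254 usable); 192.168.129.0/24 (139 hosts, 254 usable); 192.168.130.0/25 (101 hosts, 126 usable); 192.168.130.128/28 (10 hosts, 14 usable)


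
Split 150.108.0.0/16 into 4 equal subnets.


New prefix = 16 + 2 = 18
Each subnet has 16384 addresses
  150.108.0.0/18
  150.108.64.0/18
  150.108.128.0/18
  150.108.192.0/18
Subnets: 150.108.0.0/18, 150.108.64.0/18, 150.108.128.0/18, 150.108.192.0/18


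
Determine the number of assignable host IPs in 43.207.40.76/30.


Host bits = 32 - 30 = 2
Total addresses = 2^2 = 4
Usable = total - 2 (network and broadcast)
Usable hosts: 2


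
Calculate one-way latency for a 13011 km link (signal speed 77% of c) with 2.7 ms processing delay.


Speed = 0.77 * 3e5 km/s = 231000 km/s
Propagation delay = 13011 / 231000 = 0.0563 s = 56.3247 ms
Processing delay = 2.7 ms
Total one-way latency = 59.0247 ms


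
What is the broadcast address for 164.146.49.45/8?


Network: 164.0.0.0/8
Host bits = 24
Set all host bits to 1:
Broadcast: 164.255.255.255


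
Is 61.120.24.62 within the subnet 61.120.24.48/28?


Subnet network: 61.120.24.48
Test IP AND mask: 61.120.24.48
Yes, 61.120.24.62 is in 61.120.24.48/28


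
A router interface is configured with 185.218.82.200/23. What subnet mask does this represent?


/23 means 23 network bits, 9 host bits
Binary: 11111111111111111111111000000000
Mask: 255.255.254.0


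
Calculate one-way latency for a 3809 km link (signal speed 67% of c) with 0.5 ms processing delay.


Speed = 0.67 * 3e5 km/s = 201000 km/s
Propagation delay = 3809 / 201000 = 0.019 s = 18.9502 ms
Processing delay = 0.5 ms
Total one-way latency = 19.4502 ms


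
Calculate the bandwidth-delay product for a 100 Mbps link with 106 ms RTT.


BDP = bandwidth * RTT
= 100 Mbps * 106 ms
= 100 * 1e6 * 106 / 1000 bits
= 10600000 bits
= 1325000 bytes
= 1293.9453 KB
BDP = 10600000 bits (1325000 bytes)


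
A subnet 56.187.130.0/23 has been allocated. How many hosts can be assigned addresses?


Host bits = 32 - 23 = 9
Total addresses = 2^9 = 512
Usable = total - 2 (network and broadcast)
Usable hosts: 510


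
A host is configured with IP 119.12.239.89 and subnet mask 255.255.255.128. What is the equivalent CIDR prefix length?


Binary: 11111111.11111111.11111111.10000000
Count leading 1s
Prefix: /25


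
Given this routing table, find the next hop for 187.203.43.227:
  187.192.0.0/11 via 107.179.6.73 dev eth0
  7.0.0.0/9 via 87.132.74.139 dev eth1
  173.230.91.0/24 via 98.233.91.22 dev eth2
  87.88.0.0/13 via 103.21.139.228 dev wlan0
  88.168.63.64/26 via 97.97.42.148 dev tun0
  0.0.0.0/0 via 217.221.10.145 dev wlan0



Longest prefix match for 187.203.43.227:
  /11 187.192.0.0: MATCH
  /9 7.0.0.0: no
  /24 173.230.91.0: no
  /13 87.88.0.0: no
  /26 88.168.63.64: no
  /0 0.0.0.0: MATCH
Selected: next-hop 107.179.6.73 via eth0 (matched /11)


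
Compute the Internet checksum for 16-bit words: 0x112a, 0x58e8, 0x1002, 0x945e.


Sum all words (with carry folding):
+ 0x112a = 0x112a
+ 0x58e8 = 0x6a12
+ 0x1002 = 0x7a14
+ 0x945e = 0x0e73
One's complement: ~0x0e73
Checksum = 0xf18c


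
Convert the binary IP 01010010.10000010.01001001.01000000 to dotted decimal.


01010010 = 82
10000010 = 130
01001001 = 73
01000000 = 64
IP: 82.130.73.64


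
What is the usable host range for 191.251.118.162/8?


Network: 191.0.0.0
Broadcast: 191.255.255.255
First usable = network + 1
Last usable = broadcast - 1
Range: 191.0.0.1 to 191.255.255.254


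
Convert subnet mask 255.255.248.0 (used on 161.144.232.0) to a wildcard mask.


Subnet mask: 255.255.248.0
Wildcard = 255.255.255.255 - subnet mask
255 - 255 = 0
255 - 255 = 0
255 - 248 = 7
255 - 0 = 255
Wildcard: 0.0.7.255


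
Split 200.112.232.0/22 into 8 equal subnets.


New prefix = 22 + 3 = 25
Each subnet has 128 addresses
  200.112.232.0/25
  200.112.232.128/25
  200.112.233.0/25
  200.112.233.128/25
  200.112.234.0/25
  200.112.234.128/25
  200.112.235.0/25
  200.112.235.128/25
Subnets: 200.112.232.0/25, 200.112.232.128/25, 200.112.233.0/25, 200.112.233.128/25, 200.112.234.0/25, 200.112.234.128/25, 200.112.235.0/25, 200.112.235.128/25


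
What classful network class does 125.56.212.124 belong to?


First octet: 125
Binary: 01111101
0xxxxxxx -> Class A (1-126)
Class A, default mask 255.0.0.0 (/8)


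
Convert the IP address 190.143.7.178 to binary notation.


190 = 10111110
143 = 10001111
7 = 00000111
178 = 10110010
Binary: 10111110.10001111.00000111.10110010


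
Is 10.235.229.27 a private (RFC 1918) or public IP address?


RFC 1918 private ranges:
  10.0.0.0/8 (10.0.0.0 - 10.255.255.255)
  172.16.0.0/12 (172.16.0.0 - 172.31.255.255)
  192.168.0.0/16 (192.168.0.0 - 192.168.255.255)
Private (in 10.0.0.0/8)


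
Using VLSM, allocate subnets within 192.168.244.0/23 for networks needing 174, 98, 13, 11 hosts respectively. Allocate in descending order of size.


174 hosts -> /24 (254 usable): 192.168.244.0/24
98 hosts -> /25 (126 usable): 192.168.245.0/25
13 hosts -> /28 (14 usable): 192.168.245.128/28
11 hosts -> /28 (14 usable): 192.168.245.144/28
Allocation: 192.168.244.0/24 (174 hosts, 254 usable); 192.168.245.0/25 (98 hosts, 126 usable); 192.168.245.128/28 (13 hosts, 14 usable); 192.168.245.144/28 (11 hosts, 14 usable)


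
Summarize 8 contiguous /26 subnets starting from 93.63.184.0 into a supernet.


Original prefix: /26
Number of subnets: 8 = 2^3
New prefix = 26 - 3 = 23
Supernet: 93.63.184.0/23


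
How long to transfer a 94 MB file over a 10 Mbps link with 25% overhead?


Effective throughput = 10 * (1 - 25/100) = 7.5 Mbps
File size in Mb = 94 * 8 = 752 Mb
Time = 752 / 7.5
Time = 100.2667 seconds


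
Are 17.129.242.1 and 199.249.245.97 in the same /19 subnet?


Mask: 255.255.224.0
17.129.242.1 AND mask = 17.129.224.0
199.249.245.97 AND mask = 199.249.224.0
No, different subnets (17.129.224.0 vs 199.249.224.0)


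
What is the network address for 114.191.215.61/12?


IP:   01110010.10111111.11010111.00111101
Mask: 11111111.11110000.00000000.00000000
AND operation:
Net:  01110010.10110000.00000000.00000000
Network: 114.176.0.0/12


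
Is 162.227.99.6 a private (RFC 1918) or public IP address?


RFC 1918 private ranges:
  10.0.0.0/8 (10.0.0.0 - 10.255.255.255)
  172.16.0.0/12 (172.16.0.0 - 172.31.255.255)
  192.168.0.0/16 (192.168.0.0 - 192.168.255.255)
Public (not in any RFC 1918 range)


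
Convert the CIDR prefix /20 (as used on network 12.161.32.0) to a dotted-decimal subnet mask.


/20 means 20 network bits, 12 host bits
Binary: 11111111111111111111000000000000
Mask: 255.255.240.0


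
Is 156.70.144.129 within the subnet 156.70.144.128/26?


Subnet network: 156.70.144.128
Test IP AND mask: 156.70.144.128
Yes, 156.70.144.129 is in 156.70.144.128/26


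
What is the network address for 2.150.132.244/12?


IP:   00000010.10010110.10000100.11110100
Mask: 11111111.11110000.00000000.00000000
AND operation:
Net:  00000010.10010000.00000000.00000000
Network: 2.144.0.0/12


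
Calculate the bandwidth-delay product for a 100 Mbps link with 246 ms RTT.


BDP = bandwidth * RTT
= 100 Mbps * 246 ms
= 100 * 1e6 * 246 / 1000 bits
= 24600000 bits
= 3075000 bytes
= 3002.9297 KB
BDP = 24600000 bits (3075000 bytes)


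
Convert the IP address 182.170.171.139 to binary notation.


182 = 10110110
170 = 10101010
171 = 10101011
139 = 10001011
Binary: 10110110.10101010.10101011.10001011


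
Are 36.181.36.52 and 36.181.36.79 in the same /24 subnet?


Mask: 255.255.255.0
36.181.36.52 AND mask = 36.181.36.0
36.181.36.79 AND mask = 36.181.36.0
Yes, same subnet (36.181.36.0)


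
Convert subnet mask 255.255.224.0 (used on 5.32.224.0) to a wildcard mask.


Subnet mask: 255.255.224.0
Wildcard = 255.255.255.255 - subnet mask
255 - 255 = 0
255 - 255 = 0
255 - 224 = 31
255 - 0 = 255
Wildcard: 0.0.31.255


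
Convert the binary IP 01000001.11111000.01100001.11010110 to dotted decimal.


01000001 = 65
11111000 = 248
01100001 = 97
11010110 = 214
IP: 65.248.97.214


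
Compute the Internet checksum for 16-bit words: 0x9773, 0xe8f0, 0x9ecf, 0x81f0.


Sum all words (with carry folding):
+ 0x9773 = 0x9773
+ 0xe8f0 = 0x8064
+ 0x9ecf = 0x1f34
+ 0x81f0 = 0xa124
One's complement: ~0xa124
Checksum = 0x5edb


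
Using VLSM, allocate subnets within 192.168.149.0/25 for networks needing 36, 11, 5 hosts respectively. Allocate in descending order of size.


36 hosts -> /26 (62 usable): 192.168.149.0/26
11 hosts -> /28 (14 usable): 192.168.149.64/28
5 hosts -> /29 (6 usable): 192.168.149.80/29
Allocation: 192.168.149.0/26 (36 hosts, 62 usable); 192.168.149.64/28 (11 hosts, 14 usable); 192.168.149.80/29 (5 hosts, 6 usable)


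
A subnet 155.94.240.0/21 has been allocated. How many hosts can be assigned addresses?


Host bits = 32 - 21 = 11
Total addresses = 2^11 = 2048
Usable = total - 2 (network and broadcast)
Usable hosts: 2046


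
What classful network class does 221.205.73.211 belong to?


First octet: 221
Binary: 11011101
110xxxxx -> Class C (192-223)
Class C, default mask 255.255.255.0 (/24)


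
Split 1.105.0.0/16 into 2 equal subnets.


New prefix = 16 + 1 = 17
Each subnet has 32768 addresses
  1.105.0.0/17
  1.105.128.0/17
Subnets: 1.105.0.0/17, 1.105.128.0/17


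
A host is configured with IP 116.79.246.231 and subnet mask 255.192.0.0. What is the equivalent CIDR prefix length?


Binary: 11111111.11000000.00000000.00000000
Count leading 1s
Prefix: /10


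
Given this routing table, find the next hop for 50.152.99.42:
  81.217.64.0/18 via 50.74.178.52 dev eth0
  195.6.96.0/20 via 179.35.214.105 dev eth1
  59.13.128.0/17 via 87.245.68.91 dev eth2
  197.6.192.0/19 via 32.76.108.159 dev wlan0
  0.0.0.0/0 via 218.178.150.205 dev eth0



Longest prefix match for 50.152.99.42:
  /18 81.217.64.0: no
  /20 195.6.96.0: no
  /17 59.13.128.0: no
  /19 197.6.192.0: no
  /0 0.0.0.0: MATCH
Selected: next-hop 218.178.150.205 via eth0 (matched /0)


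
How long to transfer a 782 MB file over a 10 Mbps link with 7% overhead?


Effective throughput = 10 * (1 - 7/100) = 9.3 Mbps
File size in Mb = 782 * 8 = 6256 Mb
Time = 6256 / 9.3
Time = 672.6882 seconds


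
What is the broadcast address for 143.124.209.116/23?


Network: 143.124.208.0/23
Host bits = 9
Set all host bits to 1:
Broadcast: 143.124.209.255


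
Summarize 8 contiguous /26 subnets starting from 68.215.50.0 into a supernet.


Original prefix: /26
Number of subnets: 8 = 2^3
New prefix = 26 - 3 = 23
Supernet: 68.215.50.0/23


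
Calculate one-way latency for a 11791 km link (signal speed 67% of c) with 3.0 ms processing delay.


Speed = 0.67 * 3e5 km/s = 201000 km/s
Propagation delay = 11791 / 201000 = 0.0587 s = 58.6617 ms
Processing delay = 3.0 ms
Total one-way latency = 61.6617 ms


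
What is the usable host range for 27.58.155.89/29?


Network: 27.58.155.88
Broadcast: 27.58.155.95
First usable = network + 1
Last usable = broadcast - 1
Range: 27.58.155.89 to 27.58.155.94


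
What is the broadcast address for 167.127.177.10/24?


Network: 167.127.177.0/24
Host bits = 8
Set all host bits to 1:
Broadcast: 167.127.177.255


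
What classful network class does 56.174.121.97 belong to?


First octet: 56
Binary: 00111000
0xxxxxxx -> Class A (1-126)
Class A, default mask 255.0.0.0 (/8)


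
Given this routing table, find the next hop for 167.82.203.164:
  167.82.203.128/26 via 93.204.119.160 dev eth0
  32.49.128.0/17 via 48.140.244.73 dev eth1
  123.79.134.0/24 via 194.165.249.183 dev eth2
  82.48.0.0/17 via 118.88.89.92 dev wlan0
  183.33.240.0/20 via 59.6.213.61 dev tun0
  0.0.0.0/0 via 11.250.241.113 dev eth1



Longest prefix match for 167.82.203.164:
  /26 167.82.203.128: MATCH
  /17 32.49.128.0: no
  /24 123.79.134.0: no
  /17 82.48.0.0: no
  /20 183.33.240.0: no
  /0 0.0.0.0: MATCH
Selected: next-hop 93.204.119.160 via eth0 (matched /26)


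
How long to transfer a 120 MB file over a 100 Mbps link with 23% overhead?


Effective throughput = 100 * (1 - 23/100) = 77 Mbps
File size in Mb = 120 * 8 = 960 Mb
Time = 960 / 77
Time = 12.4675 seconds


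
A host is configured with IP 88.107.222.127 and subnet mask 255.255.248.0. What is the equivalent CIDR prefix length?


Binary: 11111111.11111111.11111000.00000000
Count leading 1s
Prefix: /21


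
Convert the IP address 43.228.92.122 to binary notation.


43 = 00101011
228 = 11100100
92 = 01011100
122 = 01111010
Binary: 00101011.11100100.01011100.01111010


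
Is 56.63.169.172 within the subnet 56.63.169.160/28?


Subnet network: 56.63.169.160
Test IP AND mask: 56.63.169.160
Yes, 56.63.169.172 is in 56.63.169.160/28


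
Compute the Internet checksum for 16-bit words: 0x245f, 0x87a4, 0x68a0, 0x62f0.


Sum all words (with carry folding):
+ 0x245f = 0x245f
+ 0x87a4 = 0xac03
+ 0x68a0 = 0x14a4
+ 0x62f0 = 0x7794
One's complement: ~0x7794
Checksum = 0x886b


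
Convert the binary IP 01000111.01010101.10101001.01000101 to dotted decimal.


01000111 = 71
01010101 = 85
10101001 = 169
01000101 = 69
IP: 71.85.169.69


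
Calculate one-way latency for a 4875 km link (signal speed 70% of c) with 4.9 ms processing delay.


Speed = 0.7 * 3e5 km/s = 210000 km/s
Propagation delay = 4875 / 210000 = 0.0232 s = 23.2143 ms
Processing delay = 4.9 ms
Total one-way latency = 28.1143 ms


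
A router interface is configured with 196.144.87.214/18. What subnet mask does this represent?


/18 means 18 network bits, 14 host bits
Binary: 11111111111111111100000000000000
Mask: 255.255.192.0


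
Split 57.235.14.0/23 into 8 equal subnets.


New prefix = 23 + 3 = 26
Each subnet has 64 addresses
  57.235.14.0/26
  57.235.14.64/26
  57.235.14.128/26
  57.235.14.192/26
  57.235.15.0/26
  57.235.15.64/26
  57.235.15.128/26
  57.235.15.192/26
Subnets: 57.235.14.0/26, 57.235.14.64/26, 57.235.14.128/26, 57.235.14.192/26, 57.235.15.0/26, 57.235.15.64/26, 57.235.15.128/26, 57.235.15.192/26


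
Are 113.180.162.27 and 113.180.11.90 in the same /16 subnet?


Mask: 255.255.0.0
113.180.162.27 AND mask = 113.180.0.0
113.180.11.90 AND mask = 113.180.0.0
Yes, same subnet (113.180.0.0)


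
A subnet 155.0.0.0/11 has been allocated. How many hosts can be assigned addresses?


Host bits = 32 - 11 = 21
Total addresses = 2^21 = 2097152
Usable = total - 2 (network and broadcast)
Usable hosts: 2097150


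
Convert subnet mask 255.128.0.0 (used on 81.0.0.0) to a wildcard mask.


Subnet mask: 255.128.0.0
Wildcard = 255.255.255.255 - subnet mask
255 - 255 = 0
255 - 128 = 127
255 - 0 = 255
255 - 0 = 255
Wildcard: 0.127.255.255


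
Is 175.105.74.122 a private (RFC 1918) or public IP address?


RFC 1918 private ranges:
  10.0.0.0/8 (10.0.0.0 - 10.255.255.255)
  172.16.0.0/12 (172.16.0.0 - 172.31.255.255)
  192.168.0.0/16 (192.168.0.0 - 192.168.255.255)
Public (not in any RFC 1918 range)


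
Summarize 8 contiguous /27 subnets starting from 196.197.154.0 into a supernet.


Original prefix: /27
Number of subnets: 8 = 2^3
New prefix = 27 - 3 = 24
Supernet: 196.197.154.0/24


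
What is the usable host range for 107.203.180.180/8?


Network: 107.0.0.0
Broadcast: 107.255.255.255
First usable = network + 1
Last usable = broadcast - 1
Range: 107.0.0.1 to 107.255.255.254


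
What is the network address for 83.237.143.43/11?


IP:   01010011.11101101.10001111.00101011
Mask: 11111111.11100000.00000000.00000000
AND operation:
Net:  01010011.11100000.00000000.00000000
Network: 83.224.0.0/11


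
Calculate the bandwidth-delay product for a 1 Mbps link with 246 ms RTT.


BDP = bandwidth * RTT
= 1 Mbps * 246 ms
= 1 * 1e6 * 246 / 1000 bits
= 246000 bits
= 30750 bytes
= 30.0293 KB
BDP = 246000 bits (30750 bytes)


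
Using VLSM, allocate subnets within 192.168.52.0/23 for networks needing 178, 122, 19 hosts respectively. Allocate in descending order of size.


178 hosts -> /24 (254 usable): 192.168.52.0/24
122 hosts -> /25 (126 usable): 192.168.53.0/25
19 hosts -> /27 (30 usable): 192.168.53.128/27
Allocation: 192.168.52.0/24 (178 hosts, 254 usable); 192.168.53.0/25 (122 hosts, 126 usable); 192.168.53.128/27 (19 hosts, 30 usable)


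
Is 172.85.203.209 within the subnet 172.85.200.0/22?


Subnet network: 172.85.200.0
Test IP AND mask: 172.85.200.0
Yes, 172.85.203.209 is in 172.85.200.0/22


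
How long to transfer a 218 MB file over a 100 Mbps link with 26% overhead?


Effective throughput = 100 * (1 - 26/100) = 74 Mbps
File size in Mb = 218 * 8 = 1744 Mb
Time = 1744 / 74
Time = 23.5676 seconds


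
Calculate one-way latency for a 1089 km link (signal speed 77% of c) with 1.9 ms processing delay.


Speed = 0.77 * 3e5 km/s = 231000 km/s
Propagation delay = 1089 / 231000 = 0.0047 s = 4.7143 ms
Processing delay = 1.9 ms
Total one-way latency = 6.6143 ms


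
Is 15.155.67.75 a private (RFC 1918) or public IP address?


RFC 1918 private ranges:
  10.0.0.0/8 (10.0.0.0 - 10.255.255.255)
  172.16.0.0/12 (172.16.0.0 - 172.31.255.255)
  192.168.0.0/16 (192.168.0.0 - 192.168.255.255)
Public (not in any RFC 1918 range)


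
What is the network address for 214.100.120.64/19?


IP:   11010110.01100100.01111000.01000000
Mask: 11111111.11111111.11100000.00000000
AND operation:
Net:  11010110.01100100.01100000.00000000
Network: 214.100.96.0/19


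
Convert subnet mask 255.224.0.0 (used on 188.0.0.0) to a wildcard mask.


Subnet mask: 255.224.0.0
Wildcard = 255.255.255.255 - subnet mask
255 - 255 = 0
255 - 224 = 31
255 - 0 = 255
255 - 0 = 255
Wildcard: 0.31.255.255


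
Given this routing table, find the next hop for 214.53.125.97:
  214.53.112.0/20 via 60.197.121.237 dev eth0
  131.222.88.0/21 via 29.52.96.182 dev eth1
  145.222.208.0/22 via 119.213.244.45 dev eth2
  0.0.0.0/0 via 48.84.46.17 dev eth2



Longest prefix match for 214.53.125.97:
  /20 214.53.112.0: MATCH
  /21 131.222.88.0: no
  /22 145.222.208.0: no
  /0 0.0.0.0: MATCH
Selected: next-hop 60.197.121.237 via eth0 (matched /20)


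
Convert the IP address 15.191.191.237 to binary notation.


15 = 00001111
191 = 10111111
191 = 10111111
237 = 11101101
Binary: 00001111.10111111.10111111.11101101


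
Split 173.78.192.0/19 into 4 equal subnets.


New prefix = 19 + 2 = 21
Each subnet has 2048 addresses
  173.78.192.0/21
  173.78.200.0/21
  173.78.208.0/21
  173.78.216.0/21
Subnets: 173.78.192.0/21, 173.78.200.0/21, 173.78.208.0/21, 173.78.216.0/21


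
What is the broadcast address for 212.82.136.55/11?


Network: 212.64.0.0/11
Host bits = 21
Set all host bits to 1:
Broadcast: 212.95.255.255


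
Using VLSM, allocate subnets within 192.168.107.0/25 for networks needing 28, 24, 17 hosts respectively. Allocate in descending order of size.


28 hosts -> /27 (30 usable): 192.168.107.0/27
24 hosts -> /27 (30 usable): 192.168.107.32/27
17 hosts -> /27 (30 usable): 192.168.107.64/27
Allocation: 192.168.107.0/27 (28 hosts, 30 usable); 192.168.107.32/27 (24 hosts, 30 usable); 192.168.107.64/27 (17 hosts, 30 usable)


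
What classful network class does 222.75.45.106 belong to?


First octet: 222
Binary: 11011110
110xxxxx -> Class C (192-223)
Class C, default mask 255.255.255.0 (/24)


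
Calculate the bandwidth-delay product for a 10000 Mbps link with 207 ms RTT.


BDP = bandwidth * RTT
= 10000 Mbps * 207 ms
= 10000 * 1e6 * 207 / 1000 bits
= 2070000000 bits
= 258750000 bytes
= 252685.5469 KB
BDP = 2070000000 bits (258750000 bytes)


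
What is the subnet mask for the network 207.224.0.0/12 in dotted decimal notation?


/12 means 12 network bits, 20 host bits
Binary: 11111111111100000000000000000000
Mask: 255.240.0.0


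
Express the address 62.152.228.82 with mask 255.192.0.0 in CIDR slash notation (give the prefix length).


Binary: 11111111.11000000.00000000.00000000
Count leading 1s
Prefix: /10


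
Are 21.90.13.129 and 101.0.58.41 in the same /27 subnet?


Mask: 255.255.255.224
21.90.13.129 AND mask = 21.90.13.128
101.0.58.41 AND mask = 101.0.58.32
No, different subnets (21.90.13.128 vs 101.0.58.32)


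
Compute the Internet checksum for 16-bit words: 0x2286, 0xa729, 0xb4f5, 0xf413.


Sum all words (with carry folding):
+ 0x2286 = 0x2286
+ 0xa729 = 0xc9af
+ 0xb4f5 = 0x7ea5
+ 0xf413 = 0x72b9
One's complement: ~0x72b9
Checksum = 0x8d46


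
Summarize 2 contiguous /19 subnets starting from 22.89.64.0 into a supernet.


Original prefix: /19
Number of subnets: 2 = 2^1
New prefix = 19 - 1 = 18
Supernet: 22.89.64.0/18


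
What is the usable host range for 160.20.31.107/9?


Network: 160.0.0.0
Broadcast: 160.127.255.255
First usable = network + 1
Last usable = broadcast - 1
Range: 160.0.0.1 to 160.127.255.254


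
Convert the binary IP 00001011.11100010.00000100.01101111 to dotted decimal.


00001011 = 11
11100010 = 226
00000100 = 4
01101111 = 111
IP: 11.226.4.111


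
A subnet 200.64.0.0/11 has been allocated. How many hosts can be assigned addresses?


Host bits = 32 - 11 = 21
Total addresses = 2^21 = 2097152
Usable = total - 2 (network and broadcast)
Usable hosts: 2097150


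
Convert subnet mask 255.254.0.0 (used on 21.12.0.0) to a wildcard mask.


Subnet mask: 255.254.0.0
Wildcard = 255.255.255.255 - subnet mask
255 - 255 = 0
255 - 254 = 1
255 - 0 = 255
255 - 0 = 255
Wildcard: 0.1.255.255


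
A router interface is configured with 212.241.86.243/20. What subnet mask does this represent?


/20 means 20 network bits, 12 host bits
Binary: 11111111111111111111000000000000
Mask: 255.255.240.0


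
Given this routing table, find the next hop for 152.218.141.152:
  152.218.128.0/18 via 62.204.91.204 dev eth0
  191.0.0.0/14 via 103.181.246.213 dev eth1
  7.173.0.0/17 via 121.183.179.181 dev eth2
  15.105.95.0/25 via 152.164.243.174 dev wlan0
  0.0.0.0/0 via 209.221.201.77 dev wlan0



Longest prefix match for 152.218.141.152:
  /18 152.218.128.0: MATCH
  /14 191.0.0.0: no
  /17 7.173.0.0: no
  /25 15.105.95.0: no
  /0 0.0.0.0: MATCH
Selected: next-hop 62.204.91.204 via eth0 (matched /18)


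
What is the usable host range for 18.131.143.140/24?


Network: 18.131.143.0
Broadcast: 18.131.143.255
First usable = network + 1
Last usable = broadcast - 1
Range: 18.131.143.1 to 18.131.143.254


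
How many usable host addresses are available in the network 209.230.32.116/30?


Host bits = 32 - 30 = 2
Total addresses = 2^2 = 4
Usable = total - 2 (network and broadcast)
Usable hosts: 2


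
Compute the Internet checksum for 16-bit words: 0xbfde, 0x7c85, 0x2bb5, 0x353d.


Sum all words (with carry folding):
+ 0xbfde = 0xbfde
+ 0x7c85 = 0x3c64
+ 0x2bb5 = 0x6819
+ 0x353d = 0x9d56
One's complement: ~0x9d56
Checksum = 0x62a9


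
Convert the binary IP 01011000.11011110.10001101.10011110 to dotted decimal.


01011000 = 88
11011110 = 222
10001101 = 141
10011110 = 158
IP: 88.222.141.158


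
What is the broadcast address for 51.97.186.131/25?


Network: 51.97.186.128/25
Host bits = 7
Set all host bits to 1:
Broadcast: 51.97.186.255


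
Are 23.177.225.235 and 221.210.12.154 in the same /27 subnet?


Mask: 255.255.255.224
23.177.225.235 AND mask = 23.177.225.224
221.210.12.154 AND mask = 221.210.12.128
No, different subnets (23.177.225.224 vs 221.210.12.128)


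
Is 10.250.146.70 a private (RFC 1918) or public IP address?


RFC 1918 private ranges:
  10.0.0.0/8 (10.0.0.0 - 10.255.255.255)
  172.16.0.0/12 (172.16.0.0 - 172.31.255.255)
  192.168.0.0/16 (192.168.0.0 - 192.168.255.255)
Private (in 10.0.0.0/8)


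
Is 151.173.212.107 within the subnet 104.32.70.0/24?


Subnet network: 104.32.70.0
Test IP AND mask: 151.173.212.0
No, 151.173.212.107 is not in 104.32.70.0/24


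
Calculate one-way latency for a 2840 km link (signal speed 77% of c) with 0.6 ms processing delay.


Speed = 0.77 * 3e5 km/s = 231000 km/s
Propagation delay = 2840 / 231000 = 0.0123 s = 12.2944 ms
Processing delay = 0.6 ms
Total one-way latency = 12.8944 ms


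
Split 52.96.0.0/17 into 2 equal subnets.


New prefix = 17 + 1 = 18
Each subnet has 16384 addresses
  52.96.0.0/18
  52.96.64.0/18
Subnets: 52.96.0.0/18, 52.96.64.0/18


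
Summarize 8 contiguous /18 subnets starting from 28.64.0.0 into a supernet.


Original prefix: /18
Number of subnets: 8 = 2^3
New prefix = 18 - 3 = 15
Supernet: 28.64.0.0/15


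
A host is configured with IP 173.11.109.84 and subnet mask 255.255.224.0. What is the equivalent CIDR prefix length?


Binary: 11111111.11111111.11100000.00000000
Count leading 1s
Prefix: /19


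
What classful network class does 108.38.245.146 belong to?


First octet: 108
Binary: 01101100
0xxxxxxx -> Class A (1-126)
Class A, default mask 255.0.0.0 (/8)


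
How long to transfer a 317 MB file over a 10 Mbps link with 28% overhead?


Effective throughput = 10 * (1 - 28/100) = 7.2 Mbps
File size in Mb = 317 * 8 = 2536 Mb
Time = 2536 / 7.2
Time = 352.2222 seconds


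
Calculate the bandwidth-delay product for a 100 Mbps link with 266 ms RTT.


BDP = bandwidth * RTT
= 100 Mbps * 266 ms
= 100 * 1e6 * 266 / 1000 bits
= 26600000 bits
= 3325000 bytes
= 3247.0703 KB
BDP = 26600000 bits (3325000 bytes)


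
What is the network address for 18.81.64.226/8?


IP:   00010010.01010001.01000000.11100010
Mask: 11111111.00000000.00000000.00000000
AND operation:
Net:  00010010.00000000.00000000.00000000
Network: 18.0.0.0/8


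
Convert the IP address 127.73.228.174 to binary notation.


127 = 01111111
73 = 01001001
228 = 11100100
174 = 10101110
Binary: 01111111.01001001.11100100.10101110


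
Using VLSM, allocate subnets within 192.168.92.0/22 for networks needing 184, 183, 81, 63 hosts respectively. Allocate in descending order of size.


184 hosts -> /24 (254 usable): 192.168.92.0/24
183 hosts -> /24 (254 usable): 192.168.93.0/24
81 hosts -> /25 (126 usable): 192.168.94.0/25
63 hosts -> /25 (126 usable): 192.168.94.128/25
Allocation: 192.168.92.0/24 (184 hosts, 254 usable); 192.168.93.0/24 (183 hosts, 254 usable); 192.168.94.0/25 (81 hosts, 126 usable); 192.168.94.128/25 (63 hosts, 126 usable)


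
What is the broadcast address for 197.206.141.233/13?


Network: 197.200.0.0/13
Host bits = 19
Set all host bits to 1:
Broadcast: 197.207.255.255


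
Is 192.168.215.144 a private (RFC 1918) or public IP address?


RFC 1918 private ranges:
  10.0.0.0/8 (10.0.0.0 - 10.255.255.255)
  172.16.0.0/12 (172.16.0.0 - 172.31.255.255)
  192.168.0.0/16 (192.168.0.0 - 192.168.255.255)
Private (in 192.168.0.0/16)


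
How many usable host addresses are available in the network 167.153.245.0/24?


Host bits = 32 - 24 = 8
Total addresses = 2^8 = 256
Usable = total - 2 (network and broadcast)
Usable hosts: 254


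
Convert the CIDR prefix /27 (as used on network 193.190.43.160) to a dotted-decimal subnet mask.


/27 means 27 network bits, 5 host bits
Binary: 11111111111111111111111111100000
Mask: 255.255.255.224


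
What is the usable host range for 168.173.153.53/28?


Network: 168.173.153.48
Broadcast: 168.173.153.63
First usable = network + 1
Last usable = broadcast - 1
Range: 168.173.153.49 to 168.173.153.62


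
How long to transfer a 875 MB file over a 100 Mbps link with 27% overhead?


Effective throughput = 100 * (1 - 27/100) = 73 Mbps
File size in Mb = 875 * 8 = 7000 Mb
Time = 7000 / 73
Time = 95.8904 seconds


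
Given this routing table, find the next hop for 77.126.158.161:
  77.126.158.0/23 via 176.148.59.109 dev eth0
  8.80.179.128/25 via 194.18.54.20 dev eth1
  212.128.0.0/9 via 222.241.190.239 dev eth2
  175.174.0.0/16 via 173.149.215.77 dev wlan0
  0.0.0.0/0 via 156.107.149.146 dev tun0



Longest prefix match for 77.126.158.161:
  /23 77.126.158.0: MATCH
  /25 8.80.179.128: no
  /9 212.128.0.0: no
  /16 175.174.0.0: no
  /0 0.0.0.0: MATCH
Selected: next-hop 176.148.59.109 via eth0 (matched /23)


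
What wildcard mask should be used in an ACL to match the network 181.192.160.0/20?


Subnet mask: 255.255.240.0
Wildcard = 255.255.255.255 - subnet mask
255 - 255 = 0
255 - 255 = 0
255 - 240 = 15
255 - 0 = 255
Wildcard: 0.0.15.255


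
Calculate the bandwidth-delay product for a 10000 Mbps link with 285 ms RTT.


BDP = bandwidth * RTT
= 10000 Mbps * 285 ms
= 10000 * 1e6 * 285 / 1000 bits
= 2850000000 bits
= 356250000 bytes
= 347900.3906 KB
BDP = 2850000000 bits (356250000 bytes)


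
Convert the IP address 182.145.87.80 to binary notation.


182 = 10110110
145 = 10010001
87 = 01010111
80 = 01010000
Binary: 10110110.10010001.01010111.01010000


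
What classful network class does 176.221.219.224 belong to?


First octet: 176
Binary: 10110000
10xxxxxx -> Class B (128-191)
Class B, default mask 255.255.0.0 (/16)


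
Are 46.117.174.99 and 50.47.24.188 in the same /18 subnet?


Mask: 255.255.192.0
46.117.174.99 AND mask = 46.117.128.0
50.47.24.188 AND mask = 50.47.0.0
No, different subnets (46.117.128.0 vs 50.47.0.0)


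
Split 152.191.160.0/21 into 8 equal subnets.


New prefix = 21 + 3 = 24
Each subnet has 256 addresses
  152.191.160.0/24
  152.191.161.0/24
  152.191.162.0/24
  152.191.163.0/24
  152.191.164.0/24
  152.191.165.0/24
  152.191.166.0/24
  152.191.167.0/24
Subnets: 152.191.160.0/24, 152.191.161.0/24, 152.191.162.0/24, 152.191.163.0/24, 152.191.164.0/24, 152.191.165.0/24, 152.191.166.0/24, 152.191.167.0/24


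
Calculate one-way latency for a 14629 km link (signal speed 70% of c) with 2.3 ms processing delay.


Speed = 0.7 * 3e5 km/s = 210000 km/s
Propagation delay = 14629 / 210000 = 0.0697 s = 69.6619 ms
Processing delay = 2.3 ms
Total one-way latency = 71.9619 ms


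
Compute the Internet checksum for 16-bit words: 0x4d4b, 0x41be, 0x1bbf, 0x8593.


Sum all words (with carry folding):
+ 0x4d4b = 0x4d4b
+ 0x41be = 0x8f09
+ 0x1bbf = 0xaac8
+ 0x8593 = 0x305c
One's complement: ~0x305c
Checksum = 0xcfa3


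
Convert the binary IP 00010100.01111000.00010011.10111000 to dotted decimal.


00010100 = 20
01111000 = 120
00010011 = 19
10111000 = 184
IP: 20.120.19.184


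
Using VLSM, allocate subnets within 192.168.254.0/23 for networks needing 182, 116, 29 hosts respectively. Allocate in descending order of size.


182 hosts -> /24 (254 usable): 192.168.254.0/24
116 hosts -> /25 (126 usable): 192.168.255.0/25
29 hosts -> /27 (30 usable): 192.168.255.128/27
Allocation: 192.168.254.0/24 (182 hosts, 254 usable); 192.168.255.0/25 (116 hosts, 126 usable); 192.168.255.128/27 (29 hosts, 30 usable)


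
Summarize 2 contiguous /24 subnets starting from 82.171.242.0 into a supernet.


Original prefix: /24
Number of subnets: 2 = 2^1
New prefix = 24 - 1 = 23
Supernet: 82.171.242.0/23


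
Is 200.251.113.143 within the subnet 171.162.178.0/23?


Subnet network: 171.162.178.0
Test IP AND mask: 200.251.112.0
No, 200.251.113.143 is not in 171.162.178.0/23


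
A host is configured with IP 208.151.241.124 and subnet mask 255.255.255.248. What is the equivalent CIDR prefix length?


Binary: 11111111.11111111.11111111.11111000
Count leading 1s
Prefix: /29


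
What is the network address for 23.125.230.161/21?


IP:   00010111.01111101.11100110.10100001
Mask: 11111111.11111111.11111000.00000000
AND operation:
Net:  00010111.01111101.11100000.00000000
Network: 23.125.224.0/21


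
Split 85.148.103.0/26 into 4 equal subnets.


New prefix = 26 + 2 = 28
Each subnet has 16 addresses
  85.148.103.0/28
  85.148.103.16/28
  85.148.103.32/28
  85.148.103.48/28
Subnets: 85.148.103.0/28, 85.148.103.16/28, 85.148.103.32/28, 85.148.103.48/28


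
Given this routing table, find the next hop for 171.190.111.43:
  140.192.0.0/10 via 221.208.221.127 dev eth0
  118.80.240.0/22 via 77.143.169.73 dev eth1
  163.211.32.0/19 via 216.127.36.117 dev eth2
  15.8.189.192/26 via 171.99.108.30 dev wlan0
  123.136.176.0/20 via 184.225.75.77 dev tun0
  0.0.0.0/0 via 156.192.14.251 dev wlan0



Longest prefix match for 171.190.111.43:
  /10 140.192.0.0: no
  /22 118.80.240.0: no
  /19 163.211.32.0: no
  /26 15.8.189.192: no
  /20 123.136.176.0: no
  /0 0.0.0.0: MATCH
Selected: next-hop 156.192.14.251 via wlan0 (matched /0)


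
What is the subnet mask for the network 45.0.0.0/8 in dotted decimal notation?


/8 means 8 network bits, 24 host bits
Binary: 11111111000000000000000000000000
Mask: 255.0.0.0
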